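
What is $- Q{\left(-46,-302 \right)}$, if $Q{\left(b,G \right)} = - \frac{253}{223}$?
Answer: $\frac{253}{223} \approx 1.1345$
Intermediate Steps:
$Q{\left(b,G \right)} = - \frac{253}{223}$ ($Q{\left(b,G \right)} = \left(-253\right) \frac{1}{223} = - \frac{253}{223}$)
$- Q{\left(-46,-302 \right)} = \left(-1\right) \left(- \frac{253}{223}\right) = \frac{253}{223}$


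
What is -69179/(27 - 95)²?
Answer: -69179/4624 ≈ -14.961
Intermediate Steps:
-69179/(27 - 95)² = -69179/((-68)²) = -69179/4624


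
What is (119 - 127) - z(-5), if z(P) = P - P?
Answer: -8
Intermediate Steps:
z(P) = 0
(119 - 127) - z(-5) = (119 - 127) - 1*0 = -8 + 0 = -8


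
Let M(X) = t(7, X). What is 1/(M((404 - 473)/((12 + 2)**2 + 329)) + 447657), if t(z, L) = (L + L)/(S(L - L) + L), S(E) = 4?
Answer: 677/303063743 ≈ 2.2339e-6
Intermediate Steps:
t(z, L) = 2*L/(4 + L) (t(z, L) = (L + L)/(4 + L) = (2*L)/(4 + L) = 2*L/(4 + L))
M(X) = 2*X/(4 + X)
1/(M((404 - 473)/((12 + 2)**2 + 329)) + 447657) = 1/(2*((404 - 473)/((12 + 2)**2 + 329))/(4 + (404 - 473)/((12 + 2)**2 + 329)) + 447657) = 1/(2*(-69/(14**2 + 329))/(4 - 69/(14**2 + 329)) + 447657) = 1/(2*(-69/(196 + 329))/(4 - 69/(196 + 329)) + 447657) = 1/(2*(-69/525)/(4 - 69/525) + 447657) = 1/(2*(-69*1/525)/(4 - 69*1/525) + 447657) = 1/(2*(-23/175)/(4 - 23/175) + 447657) = 1/(2*(-23/175)/(677/175) + 447657) = 1/(2*(-23/175)*(175/677) + 447657) = 1/(-46/677 + 447657) = 1/(303063743/677) = 677/303063743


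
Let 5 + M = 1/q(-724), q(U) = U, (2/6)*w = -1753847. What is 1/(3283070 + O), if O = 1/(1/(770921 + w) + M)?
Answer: 1016283484/3336529614615325 ≈ 3.0459e-7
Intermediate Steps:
w = -5261541 (w = 3*(-1753847) = -5261541)
M = -3621/724 (M = -5 + 1/(-724) = -5 - 1/724 = -3621/724 ≈ -5.0014)
O = -203200555/1016283484 (O = 1/(1/(770921 - 5261541) - 3621/724) = 1/(1/(-4490620) - 3621/724) = 1/(-1/4490620 - 3621/724) = 1/(-1016283484/203200555) = -203200555/1016283484 ≈ -0.19994)
1/(3283070 + O) = 1/(3283070 - 203200555/1016283484) = 1/(3336529614615325/1016283484) = 1016283484/3336529614615325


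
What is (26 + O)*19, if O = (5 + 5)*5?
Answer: 1444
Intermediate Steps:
O = 50 (O = 10*5 = 50)
(26 + O)*19 = (26 + 50)*19 = 76*19 = 1444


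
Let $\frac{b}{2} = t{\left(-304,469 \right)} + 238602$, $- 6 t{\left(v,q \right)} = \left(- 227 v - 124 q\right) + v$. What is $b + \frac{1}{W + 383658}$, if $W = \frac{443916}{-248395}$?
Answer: $\frac{45141654022486267}{95298284994} \approx 4.7369 \cdot 10^{5}$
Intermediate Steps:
$t{\left(v,q \right)} = \frac{62 q}{3} + \frac{113 v}{3}$ ($t{\left(v,q \right)} = - \frac{\left(- 227 v - 124 q\right) + v}{6} = - \frac{- 226 v - 124 q}{6} = \frac{62 q}{3} + \frac{113 v}{3}$)
$W = - \frac{443916}{248395}$ ($W = 443916 \left(- \frac{1}{248395}\right) = - \frac{443916}{248395} \approx -1.7871$)
$b = 473688$ ($b = 2 \left(\left(\frac{62}{3} \cdot 469 + \frac{113}{3} \left(-304\right)\right) + 238602\right) = 2 \left(\left(\frac{29078}{3} - \frac{34352}{3}\right) + 238602\right) = 2 \left(-1758 + 238602\right) = 2 \cdot 236844 = 473688$)
$b + \frac{1}{W + 383658} = 473688 + \frac{1}{- \frac{443916}{248395} + 383658} = 473688 + \frac{1}{\frac{95298284994}{248395}} = 473688 + \frac{248395}{95298284994} = \frac{45141654022486267}{95298284994}$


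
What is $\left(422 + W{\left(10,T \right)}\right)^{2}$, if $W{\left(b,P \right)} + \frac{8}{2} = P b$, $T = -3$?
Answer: $150544$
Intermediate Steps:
$W{\left(b,P \right)} = -4 + P b$
$\left(422 + W{\left(10,T \right)}\right)^{2} = \left(422 - 34\right)^{2} = 388^{2} = 150544$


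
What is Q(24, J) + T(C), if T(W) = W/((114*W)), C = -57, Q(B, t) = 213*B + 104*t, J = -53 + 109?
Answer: 1246705/114 ≈ 10936.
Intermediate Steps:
J = 56
Q(B, t) = 104*t + 213*B
T(W) = 1/114 (T(W) = W*(1/(114*W)) = 1/114)
Q(24, J) + T(C) = (104*56 + 213*24) + 1/114 = (5824 + 5112) + 1/114 = 10936 + 1/114 = 1246705/114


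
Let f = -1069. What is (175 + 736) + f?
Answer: -158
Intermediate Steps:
(175 + 736) + f = (175 + 736) - 1069 = 911 - 1069 = -158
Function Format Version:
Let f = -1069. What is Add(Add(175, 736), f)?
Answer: -158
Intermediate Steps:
Add(Add(175, 736), f) = Add(Add(175, 736), -1069) = Add(911, -1069) = -158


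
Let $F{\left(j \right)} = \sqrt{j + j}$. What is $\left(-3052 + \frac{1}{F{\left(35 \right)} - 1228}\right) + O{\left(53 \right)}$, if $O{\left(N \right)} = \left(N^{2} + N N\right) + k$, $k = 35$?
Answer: $\frac{1961041543}{753957} - \frac{\sqrt{70}}{1507914} \approx 2601.0$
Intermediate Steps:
$F{\left(j \right)} = \sqrt{2} \sqrt{j}$ ($F{\left(j \right)} = \sqrt{2 j} = \sqrt{2} \sqrt{j}$)
$O{\left(N \right)} = 35 + 2 N^{2}$ ($O{\left(N \right)} = \left(N^{2} + N N\right) + 35 = \left(N^{2} + N^{2}\right) + 35 = 2 N^{2} + 35 = 35 + 2 N^{2}$)
$\left(-3052 + \frac{1}{F{\left(35 \right)} - 1228}\right) + O{\left(53 \right)} = \left(-3052 + \frac{1}{\sqrt{2} \sqrt{35} - 1228}\right) + \left(35 + 2 \cdot 53^{2}\right) = \left(-3052 + \frac{1}{\sqrt{70} - 1228}\right) + \left(35 + 2 \cdot 2809\right) = \left(-3052 + \frac{1}{-1228 + \sqrt{70}}\right) + \left(35 + 5618\right) = \left(-3052 + \frac{1}{-1228 + \sqrt{70}}\right) + 5653 = 2601 + \frac{1}{-1228 + \sqrt{70}}$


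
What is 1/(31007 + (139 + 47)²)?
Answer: 1/65603 ≈ 1.5243e-5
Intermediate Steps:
1/(31007 + (139 + 47)²) = 1/(31007 + 186²) = 1/(31007 + 34596) = 1/65603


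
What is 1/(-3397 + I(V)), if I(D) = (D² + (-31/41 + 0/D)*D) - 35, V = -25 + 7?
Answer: -41/126870 ≈ -0.00032317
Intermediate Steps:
V = -18
I(D) = -35 + D² - 31*D/41 (I(D) = (D² + (-31*1/41 + 0)*D) - 35 = (D² + (-31/41 + 0)*D) - 35 = (D² - 31*D/41) - 35 = -35 + D² - 31*D/41)
1/(-3397 + I(V)) = 1/(-3397 + (-35 + (-18)² - 31/41*(-18))) = 1/(-3397 + (-35 + 324 + 558/41)) = 1/(-3397 + 12407/41) = 1/(-126870/41) = -41/126870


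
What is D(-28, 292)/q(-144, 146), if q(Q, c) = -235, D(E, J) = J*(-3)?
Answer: 876/235 ≈ 3.7277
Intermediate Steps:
D(E, J) = -3*J
D(-28, 292)/q(-144, 146) = -3*292/(-235) = -876*(-1/235) = 876/235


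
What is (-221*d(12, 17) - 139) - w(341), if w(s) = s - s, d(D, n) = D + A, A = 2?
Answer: -3233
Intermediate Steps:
d(D, n) = 2 + D (d(D, n) = D + 2 = 2 + D)
w(s) = 0
(-221*d(12, 17) - 139) - w(341) = (-221*(2 + 12) - 139) - 1*0 = (-221*14 - 139) + 0 = (-3094 - 139) + 0 = -3233 + 0 = -3233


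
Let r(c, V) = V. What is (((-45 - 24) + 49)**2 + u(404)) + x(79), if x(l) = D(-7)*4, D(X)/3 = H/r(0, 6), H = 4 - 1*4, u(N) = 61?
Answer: 461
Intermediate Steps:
H = 0 (H = 4 - 4 = 0)
D(X) = 0 (D(X) = 3*(0/6) = 3*(0*(1/6)) = 3*0 = 0)
x(l) = 0 (x(l) = 0*4 = 0)
(((-45 - 24) + 49)**2 + u(404)) + x(79) = (((-45 - 24) + 49)**2 + 61) + 0 = ((-69 + 49)**2 + 61) + 0 = ((-20)**2 + 61) + 0 = (400 + 61) + 0 = 461 + 0 = 461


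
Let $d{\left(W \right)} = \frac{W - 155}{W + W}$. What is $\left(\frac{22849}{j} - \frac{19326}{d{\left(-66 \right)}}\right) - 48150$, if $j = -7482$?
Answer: $- \frac{98708955353}{1653522} \approx -59696.0$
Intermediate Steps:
$d{\left(W \right)} = \frac{-155 + W}{2 W}$
$\left(\frac{22849}{j} - \frac{19326}{d{\left(-66 \right)}}\right) - 48150 = \left(\frac{22849}{-7482} - \frac{19326}{\frac{1}{2} \frac{1}{-66} \left(-155 - 66\right)}\right) - 48150 = \left(22849 \left(- \frac{1}{7482}\right) - \frac{19326}{\frac{1}{2} \left(- \frac{1}{66}\right) \left(-221\right)}\right) - 48150 = \left(- \frac{22849}{7482} - \frac{19326}{\frac{221}{132}}\right) - 48150 = \left(- \frac{22849}{7482} - \frac{2551032}{221}\right) - 48150 = - \frac{19091871053}{1653522} - 48150 = - \frac{98708955353}{1653522}$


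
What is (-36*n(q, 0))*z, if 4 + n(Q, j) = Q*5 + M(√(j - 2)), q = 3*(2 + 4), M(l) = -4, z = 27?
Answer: -79704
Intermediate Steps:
q = 18 (q = 3*6 = 18)
n(Q, j) = -8 + 5*Q (n(Q, j) = -4 + (Q*5 - 4) = -4 + (5*Q - 4) = -4 + (-4 + 5*Q) = -8 + 5*Q)
(-36*n(q, 0))*z = -36*(-8 + 5*18)*27 = -36*(-8 + 90)*27 = -36*82*27 = -2952*27 = -79704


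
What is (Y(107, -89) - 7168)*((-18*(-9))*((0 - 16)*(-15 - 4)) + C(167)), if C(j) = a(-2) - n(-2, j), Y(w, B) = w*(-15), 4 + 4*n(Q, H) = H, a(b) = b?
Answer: -1726710633/4 ≈ -4.3168e+8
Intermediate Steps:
n(Q, H) = -1 + H/4
Y(w, B) = -15*w
C(j) = -1 - j/4 (C(j) = -2 - (-1 + j/4) = -2 + (1 - j/4) = -1 - j/4)
(Y(107, -89) - 7168)*((-18*(-9))*((0 - 16)*(-15 - 4)) + C(167)) = (-15*107 - 7168)*((-18*(-9))*((0 - 16)*(-15 - 4)) + (-1 - ¼*167)) = (-1605 - 7168)*(162*(-16*(-19)) + (-1 - 167/4)) = -8773*(162*304 - 171/4) = -8773*(49248 - 171/4) = -8773*196821/4 = -1726710633/4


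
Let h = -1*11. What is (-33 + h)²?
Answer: 1936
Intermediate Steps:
h = -11
(-33 + h)² = (-33 - 11)² = (-44)² = 1936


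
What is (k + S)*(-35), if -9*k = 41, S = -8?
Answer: 3955/9 ≈ 439.44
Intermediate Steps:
k = -41/9 (k = -⅑*41 = -41/9 ≈ -4.5556)
(k + S)*(-35) = (-41/9 - 8)*(-35) = -113/9*(-35) = 3955/9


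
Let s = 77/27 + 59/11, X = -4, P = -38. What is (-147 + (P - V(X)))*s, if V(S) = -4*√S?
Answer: -451400/297 + 19520*I/297 ≈ -1519.9 + 65.724*I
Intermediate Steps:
s = 2440/297 (s = 77*(1/27) + 59*(1/11) = 77/27 + 59/11 = 2440/297 ≈ 8.2155)
(-147 + (P - V(X)))*s = (-147 + (-38 - (-4)*√(-4)))*(2440/297) = (-147 + (-38 - (-4)*2*I))*(2440/297) = (-147 + (-38 - (-8)*I))*(2440/297) = (-147 + (-38 + 8*I))*(2440/297) = (-185 + 8*I)*(2440/297) = -451400/297 + 19520*I/297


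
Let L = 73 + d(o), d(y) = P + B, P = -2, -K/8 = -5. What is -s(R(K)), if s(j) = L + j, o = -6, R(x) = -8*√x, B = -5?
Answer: -66 + 16*√10 ≈ -15.404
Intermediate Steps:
K = 40 (K = -8*(-5) = 40)
d(y) = -7 (d(y) = -2 - 5 = -7)
L = 66 (L = 73 - 7 = 66)
s(j) = 66 + j
-s(R(K)) = -(66 - 16*√10) = -66 + 16*√10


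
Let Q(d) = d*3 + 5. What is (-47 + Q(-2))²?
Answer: 2304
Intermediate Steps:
Q(d) = 5 + 3*d (Q(d) = 3*d + 5 = 5 + 3*d)
(-47 + Q(-2))² = (-47 + (5 + 3*(-2)))² = (-47 + (5 - 6))² = (-47 - 1)² = (-48)² = 2304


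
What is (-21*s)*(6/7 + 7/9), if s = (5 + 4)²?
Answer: -2781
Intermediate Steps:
s = 81 (s = 9² = 81)
(-21*s)*(6/7 + 7/9) = (-21*81)*(6/7 + 7/9) = -1701*(6*(⅐) + 7*(⅑)) = -1701*(6/7 + 7/9) = -1701*103/63 = -2781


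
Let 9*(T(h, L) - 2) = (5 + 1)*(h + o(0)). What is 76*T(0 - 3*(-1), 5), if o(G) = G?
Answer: 304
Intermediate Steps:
T(h, L) = 2 + 2*h/3 (T(h, L) = 2 + ((5 + 1)*(h + 0))/9 = 2 + (6*h)/9 = 2 + 2*h/3)
76*T(0 - 3*(-1), 5) = 76*(2 + 2*(0 - 3*(-1))/3) = 76*(2 + 2*(0 + 3)/3) = 76*(2 + (2/3)*3) = 76*(2 + 2) = 76*4 = 304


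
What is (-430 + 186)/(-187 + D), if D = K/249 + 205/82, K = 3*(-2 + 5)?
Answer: 40504/30621 ≈ 1.3228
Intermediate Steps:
K = 9 (K = 3*3 = 9)
D = 421/166 (D = 9/249 + 205/82 = 9*(1/249) + 205*(1/82) = 3/83 + 5/2 = 421/166 ≈ 2.5361)
(-430 + 186)/(-187 + D) = (-430 + 186)/(-187 + 421/166) = -244/(-30621/166) = -244*(-166/30621) = 40504/30621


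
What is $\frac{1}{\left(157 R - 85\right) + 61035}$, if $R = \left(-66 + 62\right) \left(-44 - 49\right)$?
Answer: $\frac{1}{119354} \approx 8.3784 \cdot 10^{-6}$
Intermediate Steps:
$R = 372$ ($R = \left(-4\right) \left(-93\right) = 372$)
$\frac{1}{\left(157 R - 85\right) + 61035} = \frac{1}{\left(157 \cdot 372 - 85\right) + 61035} = \frac{1}{\left(58404 - 85\right) + 61035} = \frac{1}{58319 + 61035} = \frac{1}{119354}$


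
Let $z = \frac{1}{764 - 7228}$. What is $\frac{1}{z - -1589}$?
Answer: $\frac{6464}{10271295} \approx 0.00062933$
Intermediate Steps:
$z = - \frac{1}{6464}$ ($z = \frac{1}{-6464} = - \frac{1}{6464} \approx -0.0001547$)
$\frac{1}{z - -1589} = \frac{1}{- \frac{1}{6464} - -1589} = \frac{1}{- \frac{1}{6464} + \left(-39047 + 40636\right)} = \frac{1}{- \frac{1}{6464} + 1589} = \frac{1}{\frac{10271295}{6464}} = \frac{6464}{10271295}$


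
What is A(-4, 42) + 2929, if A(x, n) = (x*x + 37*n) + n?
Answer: 4541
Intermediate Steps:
A(x, n) = x**2 + 38*n (A(x, n) = (x**2 + 37*n) + n = x**2 + 38*n)
A(-4, 42) + 2929 = ((-4)**2 + 38*42) + 2929 = (16 + 1596) + 2929 = 1612 + 2929 = 4541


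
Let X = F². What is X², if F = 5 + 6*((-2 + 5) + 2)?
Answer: 1500625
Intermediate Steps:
F = 35 (F = 5 + 6*(3 + 2) = 5 + 6*5 = 5 + 30 = 35)
X = 1225 (X = 35² = 1225)
X² = 1225² = 1500625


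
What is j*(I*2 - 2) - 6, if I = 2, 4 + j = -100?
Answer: -214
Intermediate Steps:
j = -104 (j = -4 - 100 = -104)
j*(I*2 - 2) - 6 = -104*(2*2 - 2) - 6 = -104*(4 - 2) - 6 = -104*2 - 6 = -208 - 6 = -214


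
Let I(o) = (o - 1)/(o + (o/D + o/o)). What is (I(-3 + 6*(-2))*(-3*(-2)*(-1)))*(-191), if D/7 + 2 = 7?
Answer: 128352/101 ≈ 1270.8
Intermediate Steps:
D = 35 (D = -14 + 7*7 = -14 + 49 = 35)
I(o) = (-1 + o)/(1 + 36*o/35) (I(o) = (o - 1)/(o + (o/35 + o/o)) = (-1 + o)/(o + (o*(1/35) + 1)) = (-1 + o)/(o + (o/35 + 1)) = (-1 + o)/(o + (1 + o/35)) = (-1 + o)/(1 + 36*o/35))
(I(-3 + 6*(-2))*(-3*(-2)*(-1)))*(-191) = ((35*(-1 + (-3 + 6*(-2)))/(35 + 36*(-3 + 6*(-2))))*(-3*(-2)*(-1)))*(-191) = ((35*(-1 + (-3 - 12))/(35 + 36*(-3 - 12)))*(6*(-1)))*(-191) = ((35*(-1 - 15)/(35 + 36*(-15)))*(-6))*(-191) = ((35*(-16)/(35 - 540))*(-6))*(-191) = ((35*(-16)/(-505))*(-6))*(-191) = ((35*(-1/505)*(-16))*(-6))*(-191) = ((112/101)*(-6))*(-191) = -672/101*(-191) = 128352/101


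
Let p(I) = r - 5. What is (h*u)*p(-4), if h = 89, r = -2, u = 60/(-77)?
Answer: 5340/11 ≈ 485.45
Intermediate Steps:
u = -60/77 (u = 60*(-1/77) = -60/77 ≈ -0.77922)
p(I) = -7 (p(I) = -2 - 5 = -7)
(h*u)*p(-4) = (89*(-60/77))*(-7) = -5340/77*(-7) = 5340/11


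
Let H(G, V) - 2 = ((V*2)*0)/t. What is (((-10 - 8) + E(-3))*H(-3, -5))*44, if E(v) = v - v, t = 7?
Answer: -1584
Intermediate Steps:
E(v) = 0
H(G, V) = 2 (H(G, V) = 2 + ((V*2)*0)/7 = 2 + ((2*V)*0)*(1/7) = 2 + 0*(1/7) = 2 + 0 = 2)
(((-10 - 8) + E(-3))*H(-3, -5))*44 = (((-10 - 8) + 0)*2)*44 = ((-18 + 0)*2)*44 = -18*2*44 = -36*44 = -1584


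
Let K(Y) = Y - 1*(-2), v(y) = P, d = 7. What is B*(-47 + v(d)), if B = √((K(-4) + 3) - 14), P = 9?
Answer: -38*I*√13 ≈ -137.01*I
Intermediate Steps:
v(y) = 9
K(Y) = 2 + Y (K(Y) = Y + 2 = 2 + Y)
B = I*√13 (B = √(((2 - 4) + 3) - 14) = √((-2 + 3) - 14) = √(1 - 14) = √(-13) = I*√13 ≈ 3.6056*I)
B*(-47 + v(d)) = (I*√13)*(-47 + 9) = (I*√13)*(-38) = -38*I*√13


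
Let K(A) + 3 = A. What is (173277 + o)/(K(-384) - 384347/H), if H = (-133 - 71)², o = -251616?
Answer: 3260155824/16489739 ≈ 197.71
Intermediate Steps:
K(A) = -3 + A
H = 41616 (H = (-204)² = 41616)
(173277 + o)/(K(-384) - 384347/H) = (173277 - 251616)/((-3 - 384) - 384347/41616) = -78339/(-387 - 384347*1/41616) = -78339/(-387 - 384347/41616) = -78339/(-16489739/41616) = -78339*(-41616/16489739) = 3260155824/16489739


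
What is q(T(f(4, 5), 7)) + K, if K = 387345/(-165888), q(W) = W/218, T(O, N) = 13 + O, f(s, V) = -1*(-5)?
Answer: -13575871/6027264 ≈ -2.2524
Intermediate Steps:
f(s, V) = 5
q(W) = W/218 (q(W) = W*(1/218) = W/218)
K = -129115/55296 (K = 387345*(-1/165888) = -129115/55296 ≈ -2.3350)
q(T(f(4, 5), 7)) + K = (13 + 5)/218 - 129115/55296 = (1/218)*18 - 129115/55296 = 9/109 - 129115/55296 = -13575871/6027264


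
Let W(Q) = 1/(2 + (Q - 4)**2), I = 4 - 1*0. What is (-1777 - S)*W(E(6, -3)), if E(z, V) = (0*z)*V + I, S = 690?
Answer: -2467/2 ≈ -1233.5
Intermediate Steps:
I = 4 (I = 4 + 0 = 4)
E(z, V) = 4 (E(z, V) = (0*z)*V + 4 = 0*V + 4 = 0 + 4 = 4)
W(Q) = 1/(2 + (-4 + Q)**2)
(-1777 - S)*W(E(6, -3)) = (-1777 - 1*690)/(2 + (-4 + 4)**2) = (-1777 - 690)/(2 + 0**2) = -2467/(2 + 0) = -2467/2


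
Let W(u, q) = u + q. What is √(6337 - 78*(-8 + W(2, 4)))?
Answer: √6493 ≈ 80.579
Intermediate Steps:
W(u, q) = q + u
√(6337 - 78*(-8 + W(2, 4))) = √(6337 - 78*(-8 + (4 + 2))) = √(6337 - 78*(-8 + 6)) = √(6337 - 78*(-2)) = √(6337 + 156) = √6493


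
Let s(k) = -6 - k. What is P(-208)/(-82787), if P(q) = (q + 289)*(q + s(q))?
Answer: 486/82787 ≈ 0.0058705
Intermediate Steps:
P(q) = -1734 - 6*q (P(q) = (q + 289)*(q + (-6 - q)) = (289 + q)*(-6) = -1734 - 6*q)
P(-208)/(-82787) = (-1734 - 6*(-208))/(-82787) = (-1734 + 1248)*(-1/82787) = -486*(-1/82787) = 486/82787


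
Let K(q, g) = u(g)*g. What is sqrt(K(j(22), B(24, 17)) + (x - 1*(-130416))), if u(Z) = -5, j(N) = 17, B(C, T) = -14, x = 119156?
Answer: 9*sqrt(3082) ≈ 499.64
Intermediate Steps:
K(q, g) = -5*g
sqrt(K(j(22), B(24, 17)) + (x - 1*(-130416))) = sqrt(-5*(-14) + (119156 - 1*(-130416))) = sqrt(70 + (119156 + 130416)) = sqrt(70 + 249572) = sqrt(249642) = 9*sqrt(3082)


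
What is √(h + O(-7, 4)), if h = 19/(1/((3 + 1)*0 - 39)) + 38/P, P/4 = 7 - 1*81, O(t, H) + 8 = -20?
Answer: I*√4211747/74 ≈ 27.733*I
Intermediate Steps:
O(t, H) = -28 (O(t, H) = -8 - 20 = -28)
P = -296 (P = 4*(7 - 1*81) = 4*(7 - 81) = 4*(-74) = -296)
h = -109687/148 (h = 19/(1/((3 + 1)*0 - 39)) + 38/(-296) = 19/(1/(4*0 - 39)) + 38*(-1/296) = 19/(1/(0 - 39)) - 19/148 = 19/(1/(-39)) - 19/148 = 19/(-1/39) - 19/148 = 19*(-39) - 19/148 = -741 - 19/148 = -109687/148 ≈ -741.13)
√(h + O(-7, 4)) = √(-109687/148 - 28) = √(-113831/148) = I*√4211747/74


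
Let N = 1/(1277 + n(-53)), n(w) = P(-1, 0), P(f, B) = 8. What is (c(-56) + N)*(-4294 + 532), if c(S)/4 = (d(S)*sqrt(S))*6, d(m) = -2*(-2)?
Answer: -3762/1285 - 722304*I*sqrt(14) ≈ -2.9276 - 2.7026e+6*I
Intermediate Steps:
d(m) = 4
n(w) = 8
N = 1/1285 (N = 1/(1277 + 8) = 1/1285 ≈ 0.00077821)
c(S) = 96*sqrt(S) (c(S) = 4*((4*sqrt(S))*6) = 4*(24*sqrt(S)) = 96*sqrt(S))
(c(-56) + N)*(-4294 + 532) = (96*sqrt(-56) + 1/1285)*(-4294 + 532) = (96*(2*I*sqrt(14)) + 1/1285)*(-3762) = (192*I*sqrt(14) + 1/1285)*(-3762) = (1/1285 + 192*I*sqrt(14))*(-3762) = -3762/1285 - 722304*I*sqrt(14)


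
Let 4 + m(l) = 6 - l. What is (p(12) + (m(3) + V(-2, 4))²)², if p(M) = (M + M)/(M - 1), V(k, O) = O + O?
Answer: 316969/121 ≈ 2619.6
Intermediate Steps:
V(k, O) = 2*O
m(l) = 2 - l (m(l) = -4 + (6 - l) = 2 - l)
p(M) = 2*M/(-1 + M) (p(M) = (2*M)/(-1 + M) = 2*M/(-1 + M))
(p(12) + (m(3) + V(-2, 4))²)² = (2*12/(-1 + 12) + ((2 - 1*3) + 2*4)²)² = (2*12/11 + ((2 - 3) + 8)²)² = (2*12*(1/11) + (-1 + 8)²)² = (24/11 + 7²)² = (24/11 + 49)² = (563/11)² = 316969/121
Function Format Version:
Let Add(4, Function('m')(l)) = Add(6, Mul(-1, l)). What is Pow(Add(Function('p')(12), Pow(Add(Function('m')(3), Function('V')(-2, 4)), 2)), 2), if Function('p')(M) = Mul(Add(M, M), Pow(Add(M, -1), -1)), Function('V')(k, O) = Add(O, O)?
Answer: Rational(316969, 121) ≈ 2619.6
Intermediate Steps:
Function('V')(k, O) = Mul(2, O)
Function('m')(l) = Add(2, Mul(-1, l)) (Function('m')(l) = Add(-4, Add(6, Mul(-1, l))) = Add(2, Mul(-1, l)))
Function('p')(M) = Mul(2, M, Pow(Add(-1, M), -1)) (Function('p')(M) = Mul(Mul(2, M), Pow(Add(-1, M), -1)) = Mul(2, M, Pow(Add(-1, M), -1)))
Pow(Add(Function('p')(12), Pow(Add(Function('m')(3), Function('V')(-2, 4)), 2)), 2) = Pow(Add(Mul(2, 12, Pow(Add(-1, 12), -1)), Pow(Add(Add(2, Mul(-1, 3)), Mul(2, 4)), 2)), 2) = Pow(Add(Mul(2, 12, Pow(11, -1)), Pow(Add(Add(2, -3), 8), 2)), 2) = Pow(Add(Mul(2, 12, Rational(1, 11)), Pow(Add(-1, 8), 2)), 2) = Pow(Add(Rational(24, 11), Pow(7, 2)), 2) = Pow(Add(Rational(24, 11), 49), 2) = Pow(Rational(563, 11), 2) = Rational(316969, 121)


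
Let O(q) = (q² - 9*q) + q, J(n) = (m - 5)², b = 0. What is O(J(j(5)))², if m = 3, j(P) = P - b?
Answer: 256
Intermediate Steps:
j(P) = P (j(P) = P - 1*0 = P + 0 = P)
J(n) = 4 (J(n) = (3 - 5)² = (-2)² = 4)
O(q) = q² - 8*q
O(J(j(5)))² = (4*(-8 + 4))² = (4*(-4))² = (-16)² = 256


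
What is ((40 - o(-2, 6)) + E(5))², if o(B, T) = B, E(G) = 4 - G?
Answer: 1681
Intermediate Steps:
((40 - o(-2, 6)) + E(5))² = ((40 - 1*(-2)) + (4 - 1*5))² = ((40 + 2) + (4 - 5))² = (42 - 1)² = 41² = 1681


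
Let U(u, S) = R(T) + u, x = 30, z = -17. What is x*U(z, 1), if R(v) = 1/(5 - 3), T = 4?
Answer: -495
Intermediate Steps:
R(v) = ½ (R(v) = 1/2 = ½)
U(u, S) = ½ + u
x*U(z, 1) = 30*(½ - 17) = 30*(-33/2) = -495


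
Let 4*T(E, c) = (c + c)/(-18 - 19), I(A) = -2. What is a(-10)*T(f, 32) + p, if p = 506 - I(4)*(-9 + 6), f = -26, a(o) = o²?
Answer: 16900/37 ≈ 456.76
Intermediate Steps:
p = 500 (p = 506 - (-2)*(-9 + 6) = 506 - (-2)*(-3) = 506 - 1*6 = 506 - 6 = 500)
T(E, c) = -c/74 (T(E, c) = ((c + c)/(-18 - 19))/4 = ((2*c)/(-37))/4 = ((2*c)*(-1/37))/4 = (-2*c/37)/4 = -c/74)
a(-10)*T(f, 32) + p = (-10)²*(-1/74*32) + 500 = 100*(-16/37) + 500 = -1600/37 + 500 = 16900/37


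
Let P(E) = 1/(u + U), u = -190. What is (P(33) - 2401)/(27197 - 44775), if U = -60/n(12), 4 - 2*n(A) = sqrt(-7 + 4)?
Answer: 211936679/1551610060 - 3*I*sqrt(3)/387902515 ≈ 0.13659 - 1.3396e-8*I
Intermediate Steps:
n(A) = 2 - I*sqrt(3)/2 (n(A) = 2 - sqrt(-7 + 4)/2 = 2 - I*sqrt(3)/2)
U = -60/(2 - I*sqrt(3)/2) ≈ -25.263 - 10.939*I
P(E) = 1/(-4090/19 - 120*I*sqrt(3)/19) (P(E) = 1/(-190 + (-480/19 - 120*I*sqrt(3)/19)) = 1/(-4090/19 - 120*I*sqrt(3)/19))
(P(33) - 2401)/(27197 - 44775) = ((-409/88270 + 6*I*sqrt(3)/44135) - 2401)/(27197 - 44775) = (-211936679/88270 + 6*I*sqrt(3)/44135)/(-17578) = (-211936679/88270 + 6*I*sqrt(3)/44135)*(-1/17578) = 211936679/1551610060 - 3*I*sqrt(3)/387902515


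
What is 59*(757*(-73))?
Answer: -3260399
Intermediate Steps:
59*(757*(-73)) = 59*(-55261) = -3260399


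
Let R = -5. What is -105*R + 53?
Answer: 578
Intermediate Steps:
-105*R + 53 = -105*(-5) + 53 = 525 + 53 = 578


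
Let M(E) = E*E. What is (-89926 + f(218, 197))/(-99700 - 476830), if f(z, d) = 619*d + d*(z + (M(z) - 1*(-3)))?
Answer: -4718891/288265 ≈ -16.370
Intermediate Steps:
M(E) = E**2
f(z, d) = 619*d + d*(3 + z + z**2) (f(z, d) = 619*d + d*(z + (z**2 - 1*(-3))) = 619*d + d*(z + (z**2 + 3)) = 619*d + d*(z + (3 + z**2)) = 619*d + d*(3 + z + z**2))
(-89926 + f(218, 197))/(-99700 - 476830) = (-89926 + 197*(622 + 218 + 218**2))/(-99700 - 476830) = (-89926 + 197*(622 + 218 + 47524))/(-576530) = (-89926 + 197*48364)*(-1/576530) = (-89926 + 9527708)*(-1/576530) = 9437782*(-1/576530) = -4718891/288265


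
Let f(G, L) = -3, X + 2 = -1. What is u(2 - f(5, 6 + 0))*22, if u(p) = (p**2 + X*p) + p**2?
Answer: 770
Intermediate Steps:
X = -3 (X = -2 - 1 = -3)
u(p) = -3*p + 2*p**2 (u(p) = (p**2 - 3*p) + p**2 = -3*p + 2*p**2)
u(2 - f(5, 6 + 0))*22 = ((2 - 1*(-3))*(-3 + 2*(2 - 1*(-3))))*22 = ((2 + 3)*(-3 + 2*(2 + 3)))*22 = (5*(-3 + 2*5))*22 = (5*(-3 + 10))*22 = (5*7)*22 = 35*22 = 770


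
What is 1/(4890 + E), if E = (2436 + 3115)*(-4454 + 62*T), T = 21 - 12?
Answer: -1/21621806 ≈ -4.6250e-8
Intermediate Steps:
T = 9
E = -21626696 (E = (2436 + 3115)*(-4454 + 62*9) = 5551*(-4454 + 558) = 5551*(-3896) = -21626696)
1/(4890 + E) = 1/(4890 - 21626696) = 1/(-21621806) = -1/21621806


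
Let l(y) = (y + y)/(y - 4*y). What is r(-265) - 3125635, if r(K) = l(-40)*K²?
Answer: -9517355/3 ≈ -3.1725e+6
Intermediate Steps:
l(y) = -⅔ (l(y) = (2*y)/((-3*y)) = (2*y)*(-1/(3*y)) = -⅔)
r(K) = -2*K²/3
r(-265) - 3125635 = -⅔*(-265)² - 3125635 = -⅔*70225 - 3125635 = -140450/3 - 3125635 = -9517355/3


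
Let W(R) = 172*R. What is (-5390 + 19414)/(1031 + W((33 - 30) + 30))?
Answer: 14024/6707 ≈ 2.0910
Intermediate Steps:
(-5390 + 19414)/(1031 + W((33 - 30) + 30)) = (-5390 + 19414)/(1031 + 172*((33 - 30) + 30)) = 14024/(1031 + 172*(3 + 30)) = 14024/(1031 + 172*33) = 14024/(1031 + 5676) = 14024/6707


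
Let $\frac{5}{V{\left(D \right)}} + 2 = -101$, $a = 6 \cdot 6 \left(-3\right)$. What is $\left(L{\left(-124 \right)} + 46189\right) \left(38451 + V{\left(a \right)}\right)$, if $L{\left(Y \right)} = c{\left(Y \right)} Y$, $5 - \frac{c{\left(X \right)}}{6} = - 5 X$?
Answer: $\frac{1995071719552}{103} \approx 1.937 \cdot 10^{10}$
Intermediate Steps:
$a = -108$ ($a = 36 \left(-3\right) = -108$)
$V{\left(D \right)} = - \frac{5}{103}$ ($V{\left(D \right)} = \frac{5}{-2 - 101} = \frac{5}{-103} = 5 \left(- \frac{1}{103}\right) = - \frac{5}{103}$)
$c{\left(X \right)} = 30 + 30 X$ ($c{\left(X \right)} = 30 - 6 \left(- 5 X\right) = 30 + 30 X$)
$L{\left(Y \right)} = Y \left(30 + 30 Y\right)$ ($L{\left(Y \right)} = \left(30 + 30 Y\right) Y = Y \left(30 + 30 Y\right)$)
$\left(L{\left(-124 \right)} + 46189\right) \left(38451 + V{\left(a \right)}\right) = \left(30 \left(-124\right) \left(1 - 124\right) + 46189\right) \left(38451 - \frac{5}{103}\right) = \left(30 \left(-124\right) \left(-123\right) + 46189\right) \frac{3960448}{103} = \left(457560 + 46189\right) \frac{3960448}{103} = 503749 \cdot \frac{3960448}{103} = \frac{1995071719552}{103}$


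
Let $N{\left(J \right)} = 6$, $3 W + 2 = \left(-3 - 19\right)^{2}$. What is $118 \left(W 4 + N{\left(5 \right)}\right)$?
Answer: $\frac{229628}{3} \approx 76543.0$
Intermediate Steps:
$W = \frac{482}{3}$ ($W = - \frac{2}{3} + \frac{\left(-3 - 19\right)^{2}}{3} = - \frac{2}{3} + \frac{\left(-22\right)^{2}}{3} = - \frac{2}{3} + \frac{1}{3} \cdot 484 = - \frac{2}{3} + \frac{484}{3} = \frac{482}{3} \approx 160.67$)
$118 \left(W 4 + N{\left(5 \right)}\right) = 118 \left(\frac{482}{3} \cdot 4 + 6\right) = 118 \left(\frac{1928}{3} + 6\right) = 118 \cdot \frac{1946}{3} = \frac{229628}{3}$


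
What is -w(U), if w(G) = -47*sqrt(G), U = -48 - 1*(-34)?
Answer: 47*I*sqrt(14) ≈ 175.86*I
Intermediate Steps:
U = -14 (U = -48 + 34 = -14)
-w(U) = -(-47)*sqrt(-14) = -(-47)*I*sqrt(14) = 47*I*sqrt(14)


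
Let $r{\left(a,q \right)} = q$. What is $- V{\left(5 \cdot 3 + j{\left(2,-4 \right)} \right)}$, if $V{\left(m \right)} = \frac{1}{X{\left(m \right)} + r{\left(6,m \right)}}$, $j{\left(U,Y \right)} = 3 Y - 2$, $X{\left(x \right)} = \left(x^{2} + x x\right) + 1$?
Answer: $- \frac{1}{4} \approx -0.25$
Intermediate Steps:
$X{\left(x \right)} = 1 + 2 x^{2}$ ($X{\left(x \right)} = \left(x^{2} + x^{2}\right) + 1 = 2 x^{2} + 1 = 1 + 2 x^{2}$)
$j{\left(U,Y \right)} = -2 + 3 Y$
$V{\left(m \right)} = \frac{1}{1 + m + 2 m^{2}}$ ($V{\left(m \right)} = \frac{1}{\left(1 + 2 m^{2}\right) + m} = \frac{1}{1 + m + 2 m^{2}}$)
$- V{\left(5 \cdot 3 + j{\left(2,-4 \right)} \right)} = - \frac{1}{1 + \left(5 \cdot 3 + \left(-2 + 3 \left(-4\right)\right)\right) + 2 \left(5 \cdot 3 + \left(-2 + 3 \left(-4\right)\right)\right)^{2}} = - \frac{1}{1 + \left(15 - 14\right) + 2 \left(15 - 14\right)^{2}} = - \frac{1}{1 + 1 + 2 \cdot 1^{2}} = - \frac{1}{1 + 1 + 2 \cdot 1} = - \frac{1}{1 + 1 + 2} = - \frac{1}{4}$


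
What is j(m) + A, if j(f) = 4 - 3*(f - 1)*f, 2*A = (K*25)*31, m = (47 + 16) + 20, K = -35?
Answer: -67953/2 ≈ -33977.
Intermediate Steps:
m = 83 (m = 63 + 20 = 83)
A = -27125/2 (A = (-35*25*31)/2 = (-875*31)/2 = (1/2)*(-27125) = -27125/2 ≈ -13563.)
j(f) = 4 - 3*f*(-1 + f) (j(f) = 4 - 3*(-1 + f)*f = 4 - 3*f*(-1 + f))
j(m) + A = (4 - 3*83**2 + 3*83) - 27125/2 = (4 - 3*6889 + 249) - 27125/2 = (4 - 20667 + 249) - 27125/2 = -20414 - 27125/2 = -67953/2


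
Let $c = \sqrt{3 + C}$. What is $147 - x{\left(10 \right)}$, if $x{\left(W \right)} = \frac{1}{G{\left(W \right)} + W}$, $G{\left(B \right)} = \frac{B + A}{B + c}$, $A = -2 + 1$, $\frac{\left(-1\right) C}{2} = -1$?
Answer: $\frac{1671967}{11381} - \frac{9 \sqrt{5}}{11381} \approx 146.91$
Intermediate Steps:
$C = 2$ ($C = \left(-2\right) \left(-1\right) = 2$)
$A = -1$
$c = \sqrt{5}$ ($c = \sqrt{3 + 2} = \sqrt{5} \approx 2.2361$)
$G{\left(B \right)} = \frac{-1 + B}{B + \sqrt{5}}$ ($G{\left(B \right)} = \frac{B - 1}{B + \sqrt{5}} = \frac{-1 + B}{B + \sqrt{5}}$)
$x{\left(W \right)} = \frac{1}{W + \frac{-1 + W}{W + \sqrt{5}}}$ ($x{\left(W \right)} = \frac{1}{\frac{-1 + W}{W + \sqrt{5}} + W} = \frac{1}{W + \frac{-1 + W}{W + \sqrt{5}}}$)
$147 - x{\left(10 \right)} = 147 - \frac{10 + \sqrt{5}}{-1 + 10 + 10 \left(10 + \sqrt{5}\right)} = 147 - \frac{10 + \sqrt{5}}{-1 + 10 + \left(100 + 10 \sqrt{5}\right)} = 147 - \frac{10 + \sqrt{5}}{109 + 10 \sqrt{5}}$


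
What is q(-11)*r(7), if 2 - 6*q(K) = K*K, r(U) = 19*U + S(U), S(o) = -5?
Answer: -7616/3 ≈ -2538.7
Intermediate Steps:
r(U) = -5 + 19*U (r(U) = 19*U - 5 = -5 + 19*U)
q(K) = ⅓ - K²/6 (q(K) = ⅓ - K*K/6 = ⅓ - K²/6)
q(-11)*r(7) = (⅓ - ⅙*(-11)²)*(-5 + 19*7) = (⅓ - ⅙*121)*(-5 + 133) = (⅓ - 121/6)*128 = -119/6*128 = -7616/3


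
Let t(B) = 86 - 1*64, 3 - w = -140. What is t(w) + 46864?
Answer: 46886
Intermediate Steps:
w = 143 (w = 3 - 1*(-140) = 3 + 140 = 143)
t(B) = 22 (t(B) = 86 - 64 = 22)
t(w) + 46864 = 22 + 46864 = 46886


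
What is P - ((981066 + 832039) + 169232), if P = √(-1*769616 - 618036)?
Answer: -1982337 + 2*I*√346913 ≈ -1.9823e+6 + 1178.0*I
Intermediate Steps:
P = 2*I*√346913 (P = √(-769616 - 618036) = √(-1387652) = 2*I*√346913 ≈ 1178.0*I)
P - ((981066 + 832039) + 169232) = 2*I*√346913 - ((981066 + 832039) + 169232) = 2*I*√346913 - (1813105 + 169232) = 2*I*√346913 - 1*1982337 = 2*I*√346913 - 1982337 = -1982337 + 2*I*√346913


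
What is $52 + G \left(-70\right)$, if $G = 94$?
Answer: $-6528$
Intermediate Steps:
$52 + G \left(-70\right) = 52 + 94 \left(-70\right) = 52 - 6580 = -6528$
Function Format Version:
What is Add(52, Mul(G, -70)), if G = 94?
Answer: -6528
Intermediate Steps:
Add(52, Mul(G, -70)) = Add(52, Mul(94, -70)) = Add(52, -6580) = -6528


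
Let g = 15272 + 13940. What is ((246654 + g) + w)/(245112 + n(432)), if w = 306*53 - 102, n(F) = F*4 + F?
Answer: 145991/123636 ≈ 1.1808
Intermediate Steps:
g = 29212
n(F) = 5*F (n(F) = 4*F + F = 5*F)
w = 16116 (w = 16218 - 102 = 16116)
((246654 + g) + w)/(245112 + n(432)) = ((246654 + 29212) + 16116)/(245112 + 5*432) = (275866 + 16116)/(245112 + 2160) = 291982/247272 = 291982*(1/247272) = 145991/123636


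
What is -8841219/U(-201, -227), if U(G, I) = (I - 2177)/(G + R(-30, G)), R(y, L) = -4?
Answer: -1812449895/2404 ≈ -7.5393e+5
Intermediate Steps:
U(G, I) = (-2177 + I)/(-4 + G) (U(G, I) = (I - 2177)/(G - 4) = (-2177 + I)/(-4 + G))
-8841219/U(-201, -227) = -8841219*(-4 - 201)/(-2177 - 227) = -8841219/(-2404/(-205)) = -8841219/((-1/205*(-2404))) = -8841219/2404/205 = -8841219*205/2404 = -1812449895/2404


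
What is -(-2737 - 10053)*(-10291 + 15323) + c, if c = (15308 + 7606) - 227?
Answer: 64381967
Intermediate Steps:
c = 22687 (c = 22914 - 227 = 22687)
-(-2737 - 10053)*(-10291 + 15323) + c = -(-2737 - 10053)*(-10291 + 15323) + 22687 = -(-12790)*5032 + 22687 = -1*(-64359280) + 22687 = 64359280 + 22687 = 64381967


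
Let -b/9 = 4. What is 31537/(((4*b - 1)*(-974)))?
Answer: 31537/141230 ≈ 0.22330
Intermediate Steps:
b = -36 (b = -9*4 = -36)
31537/(((4*b - 1)*(-974))) = 31537/(((4*(-36) - 1)*(-974))) = 31537/(((-144 - 1)*(-974))) = 31537/((-145*(-974))) = 31537/141230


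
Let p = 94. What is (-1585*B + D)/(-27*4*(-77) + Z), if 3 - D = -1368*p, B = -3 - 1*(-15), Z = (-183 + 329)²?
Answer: 109575/29632 ≈ 3.6979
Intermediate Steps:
Z = 21316 (Z = 146² = 21316)
B = 12 (B = -3 + 15 = 12)
D = 128595 (D = 3 - (-1368)*94 = 3 - 1*(-128592) = 3 + 128592 = 128595)
(-1585*B + D)/(-27*4*(-77) + Z) = (-1585*12 + 128595)/(-27*4*(-77) + 21316) = (-19020 + 128595)/(-108*(-77) + 21316) = 109575/(8316 + 21316) = 109575/29632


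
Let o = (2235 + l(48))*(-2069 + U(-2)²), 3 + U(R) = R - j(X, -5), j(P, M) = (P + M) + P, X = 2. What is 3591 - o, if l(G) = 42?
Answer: 4678272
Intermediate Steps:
j(P, M) = M + 2*P (j(P, M) = (M + P) + P = M + 2*P)
U(R) = -2 + R (U(R) = -3 + (R - (-5 + 2*2)) = -3 + (R - (-5 + 4)) = -3 + (R - 1*(-1)) = -3 + (R + 1) = -3 + (1 + R) = -2 + R)
o = -4674681 (o = (2235 + 42)*(-2069 + (-2 - 2)²) = 2277*(-2069 + (-4)²) = 2277*(-2069 + 16) = 2277*(-2053) = -4674681)
3591 - o = 3591 - 1*(-4674681) = 3591 + 4674681 = 4678272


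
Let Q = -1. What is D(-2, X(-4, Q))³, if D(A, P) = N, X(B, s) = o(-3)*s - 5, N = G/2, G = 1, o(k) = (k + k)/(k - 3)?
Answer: ⅛ ≈ 0.12500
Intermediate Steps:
o(k) = 2*k/(-3 + k) (o(k) = (2*k)/(-3 + k) = 2*k/(-3 + k))
N = ½ (N = 1/2 = 1*(½) = ½ ≈ 0.50000)
X(B, s) = -5 + s (X(B, s) = (2*(-3)/(-3 - 3))*s - 5 = (2*(-3)/(-6))*s - 5 = (2*(-3)*(-⅙))*s - 5 = 1*s - 5 = s - 5 = -5 + s)
D(A, P) = ½
D(-2, X(-4, Q))³ = (½)³ = ⅛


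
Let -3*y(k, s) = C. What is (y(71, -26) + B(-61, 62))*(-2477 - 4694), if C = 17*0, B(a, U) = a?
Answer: 437431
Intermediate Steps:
C = 0
y(k, s) = 0 (y(k, s) = -⅓*0 = 0)
(y(71, -26) + B(-61, 62))*(-2477 - 4694) = (0 - 61)*(-2477 - 4694) = -61*(-7171) = 437431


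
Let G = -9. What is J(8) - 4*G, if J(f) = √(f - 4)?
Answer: 38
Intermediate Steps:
J(f) = √(-4 + f)
J(8) - 4*G = √(-4 + 8) - 4*(-9) = √4 + 36 = 2 + 36 = 38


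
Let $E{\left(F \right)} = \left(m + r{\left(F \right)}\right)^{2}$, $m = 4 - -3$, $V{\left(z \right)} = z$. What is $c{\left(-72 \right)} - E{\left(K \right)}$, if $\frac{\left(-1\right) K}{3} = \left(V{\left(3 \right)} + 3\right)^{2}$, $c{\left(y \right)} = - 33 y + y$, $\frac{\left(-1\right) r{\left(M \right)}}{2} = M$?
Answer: $-47425$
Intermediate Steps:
$r{\left(M \right)} = - 2 M$
$c{\left(y \right)} = - 32 y$
$m = 7$ ($m = 4 + 3 = 7$)
$K = -108$ ($K = - 3 \left(3 + 3\right)^{2} = - 3 \cdot 6^{2} = \left(-3\right) 36 = -108$)
$E{\left(F \right)} = \left(7 - 2 F\right)^{2}$
$c{\left(-72 \right)} - E{\left(K \right)} = \left(-32\right) \left(-72\right) - \left(-7 + 2 \left(-108\right)\right)^{2} = 2304 - \left(-7 - 216\right)^{2} = 2304 - \left(-223\right)^{2} = 2304 - 49729 = -47425$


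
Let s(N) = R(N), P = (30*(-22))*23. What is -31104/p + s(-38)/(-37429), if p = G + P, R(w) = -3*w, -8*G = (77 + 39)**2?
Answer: 581134674/315563899 ≈ 1.8416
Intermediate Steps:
P = -15180 (P = -660*23 = -15180)
G = -1682 (G = -(77 + 39)**2/8 = -1/8*116**2 = -1/8*13456 = -1682)
s(N) = -3*N
p = -16862 (p = -1682 - 15180 = -16862)
-31104/p + s(-38)/(-37429) = -31104/(-16862) - 3*(-38)/(-37429) = -31104*(-1/16862) + 114*(-1/37429) = 15552/8431 - 114/37429 = 581134674/315563899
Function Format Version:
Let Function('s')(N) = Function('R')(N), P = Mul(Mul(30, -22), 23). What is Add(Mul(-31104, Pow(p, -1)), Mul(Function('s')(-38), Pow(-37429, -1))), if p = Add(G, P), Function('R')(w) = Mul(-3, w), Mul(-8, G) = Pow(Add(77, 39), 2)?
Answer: Rational(581134674, 315563899) ≈ 1.8416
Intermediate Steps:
P = -15180 (P = Mul(-660, 23) = -15180)
G = -1682 (G = Mul(Rational(-1, 8), Pow(Add(77, 39), 2)) = Mul(Rational(-1, 8), Pow(116, 2)) = Mul(Rational(-1, 8), 13456) = -1682)
Function('s')(N) = Mul(-3, N)
p = -16862 (p = Add(-1682, -15180) = -16862)
Add(Mul(-31104, Pow(p, -1)), Mul(Function('s')(-38), Pow(-37429, -1))) = Add(Mul(-31104, Pow(-16862, -1)), Mul(Mul(-3, -38), Pow(-37429, -1))) = Add(Mul(-31104, Rational(-1, 16862)), Mul(114, Rational(-1, 37429))) = Add(Rational(15552, 8431), Rational(-114, 37429)) = Rational(581134674, 315563899)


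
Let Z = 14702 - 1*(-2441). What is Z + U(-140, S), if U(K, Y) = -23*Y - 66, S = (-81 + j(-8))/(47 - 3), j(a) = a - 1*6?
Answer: 753573/44 ≈ 17127.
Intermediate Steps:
j(a) = -6 + a (j(a) = a - 6 = -6 + a)
S = -95/44 (S = (-81 + (-6 - 8))/(47 - 3) = (-81 - 14)/44 = -95*1/44 = -95/44 ≈ -2.1591)
Z = 17143 (Z = 14702 + 2441 = 17143)
U(K, Y) = -66 - 23*Y
Z + U(-140, S) = 17143 + (-66 - 23*(-95/44)) = 17143 + (-66 + 2185/44) = 17143 - 719/44 = 753573/44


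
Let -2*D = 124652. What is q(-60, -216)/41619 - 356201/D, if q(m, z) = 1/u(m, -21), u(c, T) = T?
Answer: 311319255473/54472861674 ≈ 5.7151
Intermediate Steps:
D = -62326 (D = -½*124652 = -62326)
q(m, z) = -1/21 (q(m, z) = 1/(-21) = -1/21)
q(-60, -216)/41619 - 356201/D = -1/21/41619 - 356201/(-62326) = -1/21*1/41619 - 356201*(-1/62326) = -1/873999 + 356201/62326 = 311319255473/54472861674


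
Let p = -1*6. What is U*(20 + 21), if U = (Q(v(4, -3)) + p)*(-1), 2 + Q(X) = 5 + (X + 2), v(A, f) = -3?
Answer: 164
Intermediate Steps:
p = -6
Q(X) = 5 + X (Q(X) = -2 + (5 + (X + 2)) = -2 + (5 + (2 + X)) = -2 + (7 + X) = 5 + X)
U = 4 (U = ((5 - 3) - 6)*(-1) = (2 - 6)*(-1) = -4*(-1) = 4)
U*(20 + 21) = 4*(20 + 21) = 4*41 = 164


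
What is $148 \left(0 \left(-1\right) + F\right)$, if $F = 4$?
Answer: $592$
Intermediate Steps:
$148 \left(0 \left(-1\right) + F\right) = 148 \left(0 \left(-1\right) + 4\right) = 148 \left(0 + 4\right) = 148 \cdot 4 = 592$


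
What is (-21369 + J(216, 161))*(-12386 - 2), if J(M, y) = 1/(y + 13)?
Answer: 23030561770/87 ≈ 2.6472e+8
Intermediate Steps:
J(M, y) = 1/(13 + y)
(-21369 + J(216, 161))*(-12386 - 2) = (-21369 + 1/(13 + 161))*(-12386 - 2) = (-21369 + 1/174)*(-12388) = -3718205/174*(-12388) = 23030561770/87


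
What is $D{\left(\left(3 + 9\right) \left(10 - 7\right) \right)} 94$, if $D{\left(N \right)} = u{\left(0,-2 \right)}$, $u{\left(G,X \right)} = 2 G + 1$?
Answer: $94$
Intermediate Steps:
$u{\left(G,X \right)} = 1 + 2 G$
$D{\left(N \right)} = 1$ ($D{\left(N \right)} = 1 + 2 \cdot 0 = 1 + 0 = 1$)
$D{\left(\left(3 + 9\right) \left(10 - 7\right) \right)} 94 = 1 \cdot 94 = 94$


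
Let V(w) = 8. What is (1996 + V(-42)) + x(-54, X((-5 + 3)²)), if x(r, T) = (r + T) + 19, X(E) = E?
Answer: 1973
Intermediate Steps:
x(r, T) = 19 + T + r (x(r, T) = (T + r) + 19 = 19 + T + r)
(1996 + V(-42)) + x(-54, X((-5 + 3)²)) = (1996 + 8) + (19 + (-5 + 3)² - 54) = 2004 + (19 + (-2)² - 54) = 2004 + (19 + 4 - 54) = 2004 - 31 = 1973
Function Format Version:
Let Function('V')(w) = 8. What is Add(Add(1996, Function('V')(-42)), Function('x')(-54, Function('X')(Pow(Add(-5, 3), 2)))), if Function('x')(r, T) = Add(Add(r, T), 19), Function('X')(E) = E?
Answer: 1973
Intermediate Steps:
Function('x')(r, T) = Add(19, T, r) (Function('x')(r, T) = Add(Add(T, r), 19) = Add(19, T, r))
Add(Add(1996, Function('V')(-42)), Function('x')(-54, Function('X')(Pow(Add(-5, 3), 2)))) = Add(Add(1996, 8), Add(19, Pow(Add(-5, 3), 2), -54)) = Add(2004, Add(19, Pow(-2, 2), -54)) = Add(2004, Add(19, 4, -54)) = Add(2004, -31) = 1973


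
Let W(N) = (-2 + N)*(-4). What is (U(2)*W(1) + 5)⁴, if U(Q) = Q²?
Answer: 194481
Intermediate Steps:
W(N) = 8 - 4*N
(U(2)*W(1) + 5)⁴ = (2²*(8 - 4*1) + 5)⁴ = (4*(8 - 4) + 5)⁴ = (4*4 + 5)⁴ = (16 + 5)⁴ = 21⁴ = 194481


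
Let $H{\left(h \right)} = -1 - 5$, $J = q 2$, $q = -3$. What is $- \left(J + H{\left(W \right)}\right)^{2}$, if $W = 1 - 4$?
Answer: $-144$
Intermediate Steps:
$W = -3$ ($W = 1 - 4 = -3$)
$J = -6$ ($J = \left(-3\right) 2 = -6$)
$H{\left(h \right)} = -6$ ($H{\left(h \right)} = -1 - 5 = -6$)
$- \left(J + H{\left(W \right)}\right)^{2} = - \left(-6 - 6\right)^{2} = - \left(-12\right)^{2} = \left(-1\right) 144 = -144$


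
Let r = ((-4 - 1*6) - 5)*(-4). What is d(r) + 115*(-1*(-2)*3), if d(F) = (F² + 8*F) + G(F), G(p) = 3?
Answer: 4773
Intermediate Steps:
r = 60 (r = ((-4 - 6) - 5)*(-4) = (-10 - 5)*(-4) = -15*(-4) = 60)
d(F) = 3 + F² + 8*F (d(F) = (F² + 8*F) + 3 = 3 + F² + 8*F)
d(r) + 115*(-1*(-2)*3) = (3 + 60² + 8*60) + 115*(-1*(-2)*3) = (3 + 3600 + 480) + 115*(2*3) = 4083 + 115*6 = 4083 + 690 = 4773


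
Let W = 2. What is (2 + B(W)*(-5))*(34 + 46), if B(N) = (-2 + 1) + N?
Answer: -240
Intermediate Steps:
B(N) = -1 + N
(2 + B(W)*(-5))*(34 + 46) = (2 + (-1 + 2)*(-5))*(34 + 46) = (2 + 1*(-5))*80 = (2 - 5)*80 = -3*80 = -240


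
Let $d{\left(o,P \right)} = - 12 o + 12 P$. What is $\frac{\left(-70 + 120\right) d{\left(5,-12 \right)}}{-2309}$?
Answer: $\frac{10200}{2309} \approx 4.4175$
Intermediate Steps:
$\frac{\left(-70 + 120\right) d{\left(5,-12 \right)}}{-2309} = \frac{\left(-70 + 120\right) \left(\left(-12\right) 5 + 12 \left(-12\right)\right)}{-2309} = 50 \left(-60 - 144\right) \left(- \frac{1}{2309}\right) = 50 \left(-204\right) \left(- \frac{1}{2309}\right) = \left(-10200\right) \left(- \frac{1}{2309}\right) = \frac{10200}{2309}$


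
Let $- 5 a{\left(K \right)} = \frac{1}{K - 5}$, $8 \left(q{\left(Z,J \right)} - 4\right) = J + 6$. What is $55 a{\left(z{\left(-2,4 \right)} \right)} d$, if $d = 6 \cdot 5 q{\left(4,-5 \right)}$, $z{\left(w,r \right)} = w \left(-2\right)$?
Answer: $\frac{5445}{4} \approx 1361.3$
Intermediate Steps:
$z{\left(w,r \right)} = - 2 w$
$q{\left(Z,J \right)} = \frac{19}{4} + \frac{J}{8}$ ($q{\left(Z,J \right)} = 4 + \frac{J + 6}{8} = 4 + \frac{6 + J}{8} = 4 + \left(\frac{3}{4} + \frac{J}{8}\right) = \frac{19}{4} + \frac{J}{8}$)
$d = \frac{495}{4}$ ($d = 6 \cdot 5 \left(\frac{19}{4} + \frac{1}{8} \left(-5\right)\right) = 30 \left(\frac{19}{4} - \frac{5}{8}\right) = 30 \cdot \frac{33}{8} = \frac{495}{4} \approx 123.75$)
$a{\left(K \right)} = - \frac{1}{5 \left(-5 + K\right)}$ ($a{\left(K \right)} = - \frac{1}{5 \left(K - 5\right)} = - \frac{1}{5 \left(-5 + K\right)}$)
$55 a{\left(z{\left(-2,4 \right)} \right)} d = 55 \left(- \frac{1}{-25 + 5 \left(\left(-2\right) \left(-2\right)\right)}\right) \frac{495}{4} = 55 \left(- \frac{1}{-25 + 5 \cdot 4}\right) \frac{495}{4} = 55 \left(- \frac{1}{-25 + 20}\right) \frac{495}{4} = 55 \left(- \frac{1}{-5}\right) \frac{495}{4} = 55 \left(\left(-1\right) \left(- \frac{1}{5}\right)\right) \frac{495}{4} = 55 \cdot \frac{1}{5} \cdot \frac{495}{4} = 11 \cdot \frac{495}{4} = \frac{5445}{4}$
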